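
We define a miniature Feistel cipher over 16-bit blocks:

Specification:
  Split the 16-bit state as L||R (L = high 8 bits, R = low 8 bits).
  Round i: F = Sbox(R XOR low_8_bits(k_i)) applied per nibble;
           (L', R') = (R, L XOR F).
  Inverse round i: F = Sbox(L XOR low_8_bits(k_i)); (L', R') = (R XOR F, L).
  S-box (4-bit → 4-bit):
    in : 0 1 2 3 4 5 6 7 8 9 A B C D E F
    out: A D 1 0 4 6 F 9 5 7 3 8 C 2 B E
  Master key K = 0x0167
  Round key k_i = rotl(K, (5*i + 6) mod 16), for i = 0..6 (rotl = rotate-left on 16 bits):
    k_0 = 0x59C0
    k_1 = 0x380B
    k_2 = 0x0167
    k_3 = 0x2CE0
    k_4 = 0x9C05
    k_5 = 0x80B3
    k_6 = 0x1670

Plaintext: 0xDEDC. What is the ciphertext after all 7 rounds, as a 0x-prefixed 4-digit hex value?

0x98FD

s_0 = plaintext = 0xDEDC
s_1 = Round(s_0, k_0) = 0xDC02
s_2 = Round(s_1, k_1) = 0x027B
s_3 = Round(s_2, k_2) = 0x7BDE
s_4 = Round(s_3, k_3) = 0xDE70
s_5 = Round(s_4, k_4) = 0x7048
s_6 = Round(s_5, k_5) = 0x4898
s_7 = Round(s_6, k_6) = 0x98FD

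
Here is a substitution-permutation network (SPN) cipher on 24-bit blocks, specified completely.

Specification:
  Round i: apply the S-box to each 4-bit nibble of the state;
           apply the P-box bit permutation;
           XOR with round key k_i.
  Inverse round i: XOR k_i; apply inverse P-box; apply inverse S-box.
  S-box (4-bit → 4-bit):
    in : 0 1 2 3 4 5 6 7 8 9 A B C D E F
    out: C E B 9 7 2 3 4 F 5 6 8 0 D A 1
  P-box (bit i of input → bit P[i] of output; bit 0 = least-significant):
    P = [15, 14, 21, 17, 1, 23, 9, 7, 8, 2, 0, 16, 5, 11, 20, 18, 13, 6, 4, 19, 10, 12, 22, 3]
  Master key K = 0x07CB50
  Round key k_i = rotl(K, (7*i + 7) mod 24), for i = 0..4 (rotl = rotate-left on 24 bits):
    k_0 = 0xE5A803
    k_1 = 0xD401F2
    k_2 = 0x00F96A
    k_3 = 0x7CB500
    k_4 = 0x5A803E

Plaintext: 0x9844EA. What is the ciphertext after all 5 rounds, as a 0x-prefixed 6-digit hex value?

s_0 = plaintext = 0x9844EA
s_1 = Round(s_0, k_0) = 0x1DC5F6
s_2 = Round(s_1, k_1) = 0x9CF1EC
s_3 = Round(s_2, k_2) = 0xC1FDCF
s_4 = Round(s_3, k_3) = 0x753471
s_5 = Round(s_4, k_4) = 0x3CC35B

0x3CC35B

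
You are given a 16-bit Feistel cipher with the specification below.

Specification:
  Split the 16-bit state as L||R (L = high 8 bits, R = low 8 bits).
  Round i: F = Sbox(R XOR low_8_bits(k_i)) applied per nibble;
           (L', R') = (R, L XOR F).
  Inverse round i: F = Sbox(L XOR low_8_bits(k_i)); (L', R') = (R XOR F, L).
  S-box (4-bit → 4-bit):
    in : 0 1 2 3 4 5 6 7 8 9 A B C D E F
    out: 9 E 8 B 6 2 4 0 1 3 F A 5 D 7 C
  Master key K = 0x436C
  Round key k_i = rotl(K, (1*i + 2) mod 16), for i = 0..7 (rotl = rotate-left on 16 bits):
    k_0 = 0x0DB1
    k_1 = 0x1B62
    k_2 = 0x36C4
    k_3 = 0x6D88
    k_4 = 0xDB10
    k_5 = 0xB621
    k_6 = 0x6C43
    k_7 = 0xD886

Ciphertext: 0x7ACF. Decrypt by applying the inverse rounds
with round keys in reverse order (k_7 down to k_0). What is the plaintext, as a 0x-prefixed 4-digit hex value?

0x9B4A

s_0 = ciphertext = 0x7ACF
s_1 = InvRound(s_0, k_7) = 0x0A7A
s_2 = InvRound(s_1, k_6) = 0x190A
s_3 = InvRound(s_2, k_5) = 0xBB19
s_4 = InvRound(s_3, k_4) = 0xE3BB
s_5 = InvRound(s_4, k_3) = 0xF1E3
s_6 = InvRound(s_5, k_2) = 0x51F1
s_7 = InvRound(s_6, k_1) = 0x4A51
s_8 = InvRound(s_7, k_0) = 0x9B4A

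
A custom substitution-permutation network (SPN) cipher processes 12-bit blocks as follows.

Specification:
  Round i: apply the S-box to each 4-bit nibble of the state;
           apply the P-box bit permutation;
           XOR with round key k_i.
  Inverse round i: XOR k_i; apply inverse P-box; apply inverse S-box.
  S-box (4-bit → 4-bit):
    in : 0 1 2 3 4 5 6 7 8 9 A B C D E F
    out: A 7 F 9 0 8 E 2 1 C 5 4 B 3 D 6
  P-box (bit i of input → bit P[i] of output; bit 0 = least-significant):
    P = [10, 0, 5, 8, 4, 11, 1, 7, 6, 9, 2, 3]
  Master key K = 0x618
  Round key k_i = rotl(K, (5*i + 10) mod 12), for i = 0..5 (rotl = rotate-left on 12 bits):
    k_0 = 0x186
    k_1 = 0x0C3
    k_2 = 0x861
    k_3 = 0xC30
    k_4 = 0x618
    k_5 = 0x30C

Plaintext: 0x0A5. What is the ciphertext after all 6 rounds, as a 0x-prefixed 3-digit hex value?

s_0 = plaintext = 0x0A5
s_1 = Round(s_0, k_0) = 0x29C
s_2 = Round(s_1, k_1) = 0x70C
s_3 = Round(s_2, k_2) = 0x7E0
s_4 = Round(s_3, k_3) = 0xFA3
s_5 = Round(s_4, k_4) = 0x10E
s_6 = Round(s_5, k_5) = 0xCE8

0xCE8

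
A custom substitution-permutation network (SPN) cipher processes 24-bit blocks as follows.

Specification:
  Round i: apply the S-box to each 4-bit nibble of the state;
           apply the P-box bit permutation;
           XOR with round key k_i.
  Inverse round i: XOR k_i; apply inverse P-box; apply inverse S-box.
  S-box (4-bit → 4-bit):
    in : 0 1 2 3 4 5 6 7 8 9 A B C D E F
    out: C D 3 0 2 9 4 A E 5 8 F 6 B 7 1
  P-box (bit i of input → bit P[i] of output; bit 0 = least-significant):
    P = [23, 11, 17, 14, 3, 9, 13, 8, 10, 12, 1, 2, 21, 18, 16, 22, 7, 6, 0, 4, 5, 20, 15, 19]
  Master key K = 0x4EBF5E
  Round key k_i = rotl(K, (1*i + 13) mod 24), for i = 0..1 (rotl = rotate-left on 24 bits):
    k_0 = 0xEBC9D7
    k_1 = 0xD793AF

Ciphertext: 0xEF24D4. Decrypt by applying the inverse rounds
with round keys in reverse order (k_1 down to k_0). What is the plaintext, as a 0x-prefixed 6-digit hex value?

0x240D86

s_0 = ciphertext = 0xEF24D4
s_1 = InvRound(s_0, k_1) = 0xB8FEB3
s_2 = InvRound(s_1, k_0) = 0x240D86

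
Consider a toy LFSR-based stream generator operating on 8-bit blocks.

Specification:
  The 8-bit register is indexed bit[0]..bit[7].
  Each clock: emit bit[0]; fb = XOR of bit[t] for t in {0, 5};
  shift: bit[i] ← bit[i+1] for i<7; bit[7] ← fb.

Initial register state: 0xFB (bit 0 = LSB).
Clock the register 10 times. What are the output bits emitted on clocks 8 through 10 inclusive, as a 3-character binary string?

100

reg_0 = 0xFB
clock 1: out=1, reg = 0x7D
clock 2: out=1, reg = 0x3E
clock 3: out=0, reg = 0x9F
clock 4: out=1, reg = 0xCF
clock 5: out=1, reg = 0xE7
clock 6: out=1, reg = 0x73
clock 7: out=1, reg = 0x39
clock 8: out=1, reg = 0x1C
clock 9: out=0, reg = 0x0E
clock 10: out=0, reg = 0x07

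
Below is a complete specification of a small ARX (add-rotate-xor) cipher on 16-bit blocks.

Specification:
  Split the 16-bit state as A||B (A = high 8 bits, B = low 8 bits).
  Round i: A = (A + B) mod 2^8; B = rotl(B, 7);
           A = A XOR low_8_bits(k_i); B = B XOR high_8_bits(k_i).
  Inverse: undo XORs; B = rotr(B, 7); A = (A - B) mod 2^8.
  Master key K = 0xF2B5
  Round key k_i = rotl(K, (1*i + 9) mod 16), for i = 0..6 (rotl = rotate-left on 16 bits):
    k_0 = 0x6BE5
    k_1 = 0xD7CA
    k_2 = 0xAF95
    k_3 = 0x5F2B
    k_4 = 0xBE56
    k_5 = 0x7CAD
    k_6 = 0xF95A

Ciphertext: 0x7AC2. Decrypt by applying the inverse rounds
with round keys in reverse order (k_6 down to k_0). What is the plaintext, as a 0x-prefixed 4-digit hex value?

s_0 = ciphertext = 0x7AC2
s_1 = InvRound(s_0, k_6) = 0xAA76
s_2 = InvRound(s_1, k_5) = 0xF314
s_3 = InvRound(s_2, k_4) = 0x5055
s_4 = InvRound(s_3, k_3) = 0x6714
s_5 = InvRound(s_4, k_2) = 0x7B77
s_6 = InvRound(s_5, k_1) = 0x7041
s_7 = InvRound(s_6, k_0) = 0x4154

0x4154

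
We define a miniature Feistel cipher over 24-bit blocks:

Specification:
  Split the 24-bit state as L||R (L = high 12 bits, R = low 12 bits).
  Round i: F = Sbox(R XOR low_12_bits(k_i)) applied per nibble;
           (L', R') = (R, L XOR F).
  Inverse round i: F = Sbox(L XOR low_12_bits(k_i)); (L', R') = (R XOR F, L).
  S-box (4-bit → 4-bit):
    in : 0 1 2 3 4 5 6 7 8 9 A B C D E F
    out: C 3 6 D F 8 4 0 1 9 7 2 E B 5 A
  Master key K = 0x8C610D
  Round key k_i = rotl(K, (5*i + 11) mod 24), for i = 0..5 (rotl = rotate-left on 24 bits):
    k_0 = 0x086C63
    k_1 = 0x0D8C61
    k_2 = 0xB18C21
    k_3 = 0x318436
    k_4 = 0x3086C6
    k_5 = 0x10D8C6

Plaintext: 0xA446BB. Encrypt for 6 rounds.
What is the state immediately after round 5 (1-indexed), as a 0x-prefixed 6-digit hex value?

s_0 = plaintext = 0xA446BB
s_1 = Round(s_0, k_0) = 0x6BBDF5
s_2 = Round(s_1, k_1) = 0xDF5524
s_3 = Round(s_2, k_2) = 0x52443D
s_4 = Round(s_3, k_3) = 0x43D9E6
s_5 = Round(s_4, k_4) = 0x9E6E51
s_6 = Round(s_5, k_5) = 0xE51D76

0x9E6E51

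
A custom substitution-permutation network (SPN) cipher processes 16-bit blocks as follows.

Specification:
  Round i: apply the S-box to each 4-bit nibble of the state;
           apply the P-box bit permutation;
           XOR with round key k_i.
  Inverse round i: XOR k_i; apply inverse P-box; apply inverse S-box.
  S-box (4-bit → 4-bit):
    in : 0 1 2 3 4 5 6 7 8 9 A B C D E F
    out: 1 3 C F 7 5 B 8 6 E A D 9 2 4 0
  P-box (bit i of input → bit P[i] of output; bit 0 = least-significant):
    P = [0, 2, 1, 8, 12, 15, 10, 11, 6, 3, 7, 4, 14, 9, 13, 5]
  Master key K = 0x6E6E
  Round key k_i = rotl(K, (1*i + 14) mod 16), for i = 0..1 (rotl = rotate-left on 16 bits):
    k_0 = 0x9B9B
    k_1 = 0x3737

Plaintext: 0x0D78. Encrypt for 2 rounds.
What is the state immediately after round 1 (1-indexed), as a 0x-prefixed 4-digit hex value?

s_0 = plaintext = 0x0D78
s_1 = Round(s_0, k_0) = 0xD395
s_2 = Round(s_1, k_1) = 0xB9EC

0xD395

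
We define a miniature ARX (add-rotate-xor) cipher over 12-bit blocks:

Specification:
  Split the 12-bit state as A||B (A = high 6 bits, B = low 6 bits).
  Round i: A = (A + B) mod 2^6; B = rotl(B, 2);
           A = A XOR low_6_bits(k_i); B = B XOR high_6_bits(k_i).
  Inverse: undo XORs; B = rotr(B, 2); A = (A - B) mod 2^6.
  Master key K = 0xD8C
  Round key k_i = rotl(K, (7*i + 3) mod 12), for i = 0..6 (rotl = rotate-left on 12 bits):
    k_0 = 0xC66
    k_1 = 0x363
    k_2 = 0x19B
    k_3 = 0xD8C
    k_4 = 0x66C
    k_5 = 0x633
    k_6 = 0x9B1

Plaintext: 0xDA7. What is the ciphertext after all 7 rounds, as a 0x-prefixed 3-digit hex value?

s_0 = plaintext = 0xDA7
s_1 = Round(s_0, k_0) = 0xEEF
s_2 = Round(s_1, k_1) = 0x273
s_3 = Round(s_2, k_2) = 0x9C9
s_4 = Round(s_3, k_3) = 0xF12
s_5 = Round(s_4, k_4) = 0x890
s_6 = Round(s_5, k_5) = 0x059
s_7 = Round(s_6, k_6) = 0xAC3

0xAC3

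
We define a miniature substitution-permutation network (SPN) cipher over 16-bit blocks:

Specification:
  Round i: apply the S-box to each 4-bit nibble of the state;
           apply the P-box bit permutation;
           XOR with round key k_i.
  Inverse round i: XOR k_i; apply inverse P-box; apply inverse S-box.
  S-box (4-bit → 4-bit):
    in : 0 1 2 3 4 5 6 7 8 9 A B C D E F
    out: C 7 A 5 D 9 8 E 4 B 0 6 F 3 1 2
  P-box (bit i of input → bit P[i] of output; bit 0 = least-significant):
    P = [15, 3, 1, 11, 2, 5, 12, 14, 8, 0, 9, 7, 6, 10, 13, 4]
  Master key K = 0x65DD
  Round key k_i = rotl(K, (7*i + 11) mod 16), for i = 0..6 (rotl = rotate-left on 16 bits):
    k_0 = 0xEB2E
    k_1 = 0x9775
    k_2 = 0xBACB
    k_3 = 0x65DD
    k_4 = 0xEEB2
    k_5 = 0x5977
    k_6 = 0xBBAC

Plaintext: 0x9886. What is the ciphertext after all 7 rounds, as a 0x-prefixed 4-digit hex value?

0xB440

s_0 = plaintext = 0x9886
s_1 = Round(s_0, k_0) = 0xF57E
s_2 = Round(s_1, k_1) = 0x42D5
s_3 = Round(s_2, k_2) = 0x123E
s_4 = Round(s_3, k_3) = 0xD118
s_5 = Round(s_4, k_4) = 0xF9D5
s_6 = Round(s_5, k_5) = 0xD4D2
s_7 = Round(s_6, k_6) = 0xB440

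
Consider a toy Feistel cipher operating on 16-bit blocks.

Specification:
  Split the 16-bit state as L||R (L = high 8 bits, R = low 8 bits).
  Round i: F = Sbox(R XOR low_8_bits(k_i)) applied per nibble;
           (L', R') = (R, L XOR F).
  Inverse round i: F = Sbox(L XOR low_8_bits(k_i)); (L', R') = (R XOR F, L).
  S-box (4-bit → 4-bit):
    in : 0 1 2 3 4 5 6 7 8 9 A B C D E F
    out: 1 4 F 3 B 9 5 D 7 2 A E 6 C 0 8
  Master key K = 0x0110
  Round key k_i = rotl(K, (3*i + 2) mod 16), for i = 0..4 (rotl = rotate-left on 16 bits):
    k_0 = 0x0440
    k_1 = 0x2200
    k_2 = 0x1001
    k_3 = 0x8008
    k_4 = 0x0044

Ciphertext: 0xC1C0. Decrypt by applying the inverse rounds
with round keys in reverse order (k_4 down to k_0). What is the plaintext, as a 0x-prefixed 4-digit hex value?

0x889A

s_0 = ciphertext = 0xC1C0
s_1 = InvRound(s_0, k_4) = 0xB9C1
s_2 = InvRound(s_1, k_3) = 0x25B9
s_3 = InvRound(s_2, k_2) = 0x4225
s_4 = InvRound(s_3, k_1) = 0x9A42
s_5 = InvRound(s_4, k_0) = 0x889A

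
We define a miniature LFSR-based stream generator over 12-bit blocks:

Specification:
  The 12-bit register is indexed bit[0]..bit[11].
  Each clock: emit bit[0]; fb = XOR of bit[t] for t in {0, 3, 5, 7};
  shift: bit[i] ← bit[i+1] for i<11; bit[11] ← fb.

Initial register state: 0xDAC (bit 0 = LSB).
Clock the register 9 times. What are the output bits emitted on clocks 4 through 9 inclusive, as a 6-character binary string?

reg_0 = 0xDAC
clock 1: out=0, reg = 0xED6
clock 2: out=0, reg = 0xF6B
clock 3: out=1, reg = 0xFB5
clock 4: out=1, reg = 0xFDA
clock 5: out=0, reg = 0x7ED
clock 6: out=1, reg = 0x3F6
clock 7: out=0, reg = 0x1FB
clock 8: out=1, reg = 0x0FD
clock 9: out=1, reg = 0x07E

101011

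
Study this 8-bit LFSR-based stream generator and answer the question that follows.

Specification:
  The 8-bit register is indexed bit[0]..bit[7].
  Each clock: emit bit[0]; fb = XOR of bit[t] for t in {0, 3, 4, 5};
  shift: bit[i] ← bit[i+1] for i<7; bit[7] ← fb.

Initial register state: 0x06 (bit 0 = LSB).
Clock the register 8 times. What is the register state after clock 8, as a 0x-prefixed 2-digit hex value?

reg_0 = 0x06
clock 1: out=0, reg = 0x03
clock 2: out=1, reg = 0x81
clock 3: out=1, reg = 0xC0
clock 4: out=0, reg = 0x60
clock 5: out=0, reg = 0xB0
clock 6: out=0, reg = 0x58
clock 7: out=0, reg = 0x2C
clock 8: out=0, reg = 0x16

0x16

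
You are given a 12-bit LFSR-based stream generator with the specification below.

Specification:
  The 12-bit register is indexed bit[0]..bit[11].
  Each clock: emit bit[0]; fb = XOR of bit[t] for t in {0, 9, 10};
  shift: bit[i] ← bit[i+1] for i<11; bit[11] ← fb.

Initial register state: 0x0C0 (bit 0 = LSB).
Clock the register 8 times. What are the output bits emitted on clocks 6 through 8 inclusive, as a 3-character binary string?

011

reg_0 = 0x0C0
clock 1: out=0, reg = 0x060
clock 2: out=0, reg = 0x030
clock 3: out=0, reg = 0x018
clock 4: out=0, reg = 0x00C
clock 5: out=0, reg = 0x006
clock 6: out=0, reg = 0x003
clock 7: out=1, reg = 0x801
clock 8: out=1, reg = 0xC00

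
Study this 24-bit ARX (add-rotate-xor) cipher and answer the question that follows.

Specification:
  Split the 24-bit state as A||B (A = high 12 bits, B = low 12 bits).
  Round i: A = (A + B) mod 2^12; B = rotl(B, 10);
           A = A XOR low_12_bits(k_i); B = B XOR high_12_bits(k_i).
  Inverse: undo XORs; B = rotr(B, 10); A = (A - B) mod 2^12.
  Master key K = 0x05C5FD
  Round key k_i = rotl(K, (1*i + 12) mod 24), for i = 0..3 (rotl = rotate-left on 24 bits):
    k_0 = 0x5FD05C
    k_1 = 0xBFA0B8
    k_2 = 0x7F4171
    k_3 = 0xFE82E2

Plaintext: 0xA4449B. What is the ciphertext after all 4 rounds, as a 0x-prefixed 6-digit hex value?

0x1A8249

s_0 = plaintext = 0xA4449B
s_1 = Round(s_0, k_0) = 0xE838DB
s_2 = Round(s_1, k_1) = 0x7E65CC
s_3 = Round(s_2, k_2) = 0xCC3687
s_4 = Round(s_3, k_3) = 0x1A8249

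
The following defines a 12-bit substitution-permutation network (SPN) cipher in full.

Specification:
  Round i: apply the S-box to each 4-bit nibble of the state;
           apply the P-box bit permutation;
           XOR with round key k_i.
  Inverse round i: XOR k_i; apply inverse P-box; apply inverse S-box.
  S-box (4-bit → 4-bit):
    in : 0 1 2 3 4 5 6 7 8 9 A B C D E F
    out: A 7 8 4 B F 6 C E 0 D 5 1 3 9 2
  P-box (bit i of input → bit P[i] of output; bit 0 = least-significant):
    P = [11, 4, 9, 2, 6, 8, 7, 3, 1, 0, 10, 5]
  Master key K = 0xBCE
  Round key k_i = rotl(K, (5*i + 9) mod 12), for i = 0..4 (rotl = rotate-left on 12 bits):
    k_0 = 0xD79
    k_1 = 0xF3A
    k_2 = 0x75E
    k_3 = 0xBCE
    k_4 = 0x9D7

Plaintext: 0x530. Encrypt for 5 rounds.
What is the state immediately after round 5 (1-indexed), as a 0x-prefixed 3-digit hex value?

0xBA1

s_0 = plaintext = 0x530
s_1 = Round(s_0, k_0) = 0x9CE
s_2 = Round(s_1, k_1) = 0x77E
s_3 = Round(s_2, k_2) = 0xBF2
s_4 = Round(s_3, k_3) = 0xEC8
s_5 = Round(s_4, k_4) = 0xBA1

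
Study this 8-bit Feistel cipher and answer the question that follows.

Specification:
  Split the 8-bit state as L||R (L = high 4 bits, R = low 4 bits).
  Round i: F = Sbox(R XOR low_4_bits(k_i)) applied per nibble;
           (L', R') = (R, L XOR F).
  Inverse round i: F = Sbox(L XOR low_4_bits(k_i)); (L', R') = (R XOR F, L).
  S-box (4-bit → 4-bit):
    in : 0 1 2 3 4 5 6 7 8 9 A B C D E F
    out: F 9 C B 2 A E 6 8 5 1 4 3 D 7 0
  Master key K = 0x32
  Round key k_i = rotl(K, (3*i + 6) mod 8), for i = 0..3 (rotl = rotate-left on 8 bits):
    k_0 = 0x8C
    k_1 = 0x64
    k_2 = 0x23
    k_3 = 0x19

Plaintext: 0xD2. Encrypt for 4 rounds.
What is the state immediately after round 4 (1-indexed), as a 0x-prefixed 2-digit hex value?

s_0 = plaintext = 0xD2
s_1 = Round(s_0, k_0) = 0x2A
s_2 = Round(s_1, k_1) = 0xA5
s_3 = Round(s_2, k_2) = 0x54
s_4 = Round(s_3, k_3) = 0x48

0x48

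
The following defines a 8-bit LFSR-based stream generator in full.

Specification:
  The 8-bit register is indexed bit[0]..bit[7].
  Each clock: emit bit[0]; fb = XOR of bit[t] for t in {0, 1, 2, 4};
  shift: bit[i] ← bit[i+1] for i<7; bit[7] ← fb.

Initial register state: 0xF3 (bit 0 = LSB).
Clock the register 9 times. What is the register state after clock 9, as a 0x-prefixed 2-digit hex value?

reg_0 = 0xF3
clock 1: out=1, reg = 0xF9
clock 2: out=1, reg = 0x7C
clock 3: out=0, reg = 0x3E
clock 4: out=0, reg = 0x9F
clock 5: out=1, reg = 0x4F
clock 6: out=1, reg = 0xA7
clock 7: out=1, reg = 0xD3
clock 8: out=1, reg = 0xE9
clock 9: out=1, reg = 0xF4

0xF4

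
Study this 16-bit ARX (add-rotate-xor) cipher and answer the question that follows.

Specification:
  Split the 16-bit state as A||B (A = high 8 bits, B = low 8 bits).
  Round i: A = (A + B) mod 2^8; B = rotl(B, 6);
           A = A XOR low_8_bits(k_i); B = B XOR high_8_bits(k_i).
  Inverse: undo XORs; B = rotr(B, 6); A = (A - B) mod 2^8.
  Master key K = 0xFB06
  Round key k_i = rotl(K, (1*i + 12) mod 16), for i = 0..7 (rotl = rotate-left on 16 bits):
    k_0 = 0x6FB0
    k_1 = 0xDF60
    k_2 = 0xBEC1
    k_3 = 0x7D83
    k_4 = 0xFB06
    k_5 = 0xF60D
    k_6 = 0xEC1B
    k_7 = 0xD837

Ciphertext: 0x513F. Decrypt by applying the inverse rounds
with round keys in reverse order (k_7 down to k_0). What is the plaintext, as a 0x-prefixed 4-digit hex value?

0xF0CE

s_0 = ciphertext = 0x513F
s_1 = InvRound(s_0, k_7) = 0xC79F
s_2 = InvRound(s_1, k_6) = 0x0FCD
s_3 = InvRound(s_2, k_5) = 0x16EC
s_4 = InvRound(s_3, k_4) = 0xB45C
s_5 = InvRound(s_4, k_3) = 0xB384
s_6 = InvRound(s_5, k_2) = 0x8AE8
s_7 = InvRound(s_6, k_1) = 0x0EDC
s_8 = InvRound(s_7, k_0) = 0xF0CE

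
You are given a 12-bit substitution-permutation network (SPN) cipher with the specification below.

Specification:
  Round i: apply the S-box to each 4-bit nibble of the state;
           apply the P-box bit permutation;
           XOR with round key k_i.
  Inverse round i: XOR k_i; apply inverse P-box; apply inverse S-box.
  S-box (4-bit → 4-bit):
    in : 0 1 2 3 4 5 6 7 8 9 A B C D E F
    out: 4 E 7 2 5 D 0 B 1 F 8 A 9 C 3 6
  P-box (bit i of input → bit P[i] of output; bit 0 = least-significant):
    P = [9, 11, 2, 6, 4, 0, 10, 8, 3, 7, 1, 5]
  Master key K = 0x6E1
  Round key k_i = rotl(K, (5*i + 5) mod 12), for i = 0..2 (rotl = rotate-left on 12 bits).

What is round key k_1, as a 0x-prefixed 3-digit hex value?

0x5B8

K = 0x6E1
k_0 = rotl(K, (5*0+5) mod 12) = rotl(K, 5) = 0xC2D
k_1 = rotl(K, (5*1+5) mod 12) = rotl(K, 10) = 0x5B8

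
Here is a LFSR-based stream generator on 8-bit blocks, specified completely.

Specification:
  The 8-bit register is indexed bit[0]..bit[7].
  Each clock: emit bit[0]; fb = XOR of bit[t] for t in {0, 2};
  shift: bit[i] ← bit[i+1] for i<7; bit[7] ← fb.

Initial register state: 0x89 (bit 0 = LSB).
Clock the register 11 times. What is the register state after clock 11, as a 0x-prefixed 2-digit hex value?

reg_0 = 0x89
clock 1: out=1, reg = 0xC4
clock 2: out=0, reg = 0xE2
clock 3: out=0, reg = 0x71
clock 4: out=1, reg = 0xB8
clock 5: out=0, reg = 0x5C
clock 6: out=0, reg = 0xAE
clock 7: out=0, reg = 0xD7
clock 8: out=1, reg = 0x6B
clock 9: out=1, reg = 0xB5
clock 10: out=1, reg = 0x5A
clock 11: out=0, reg = 0x2D

0x2D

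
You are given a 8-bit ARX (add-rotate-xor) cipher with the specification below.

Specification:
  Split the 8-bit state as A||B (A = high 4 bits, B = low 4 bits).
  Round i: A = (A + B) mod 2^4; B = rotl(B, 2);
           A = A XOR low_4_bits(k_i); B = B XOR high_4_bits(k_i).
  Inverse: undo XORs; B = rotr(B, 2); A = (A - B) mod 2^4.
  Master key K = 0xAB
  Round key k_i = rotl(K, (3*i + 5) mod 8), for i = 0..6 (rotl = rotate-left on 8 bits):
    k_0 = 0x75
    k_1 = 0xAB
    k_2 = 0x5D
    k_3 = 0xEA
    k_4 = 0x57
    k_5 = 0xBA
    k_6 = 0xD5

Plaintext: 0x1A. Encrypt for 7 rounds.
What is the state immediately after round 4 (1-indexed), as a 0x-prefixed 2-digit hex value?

0x86

s_0 = plaintext = 0x1A
s_1 = Round(s_0, k_0) = 0xED
s_2 = Round(s_1, k_1) = 0x0D
s_3 = Round(s_2, k_2) = 0x02
s_4 = Round(s_3, k_3) = 0x86
s_5 = Round(s_4, k_4) = 0x9C
s_6 = Round(s_5, k_5) = 0xF8
s_7 = Round(s_6, k_6) = 0x2F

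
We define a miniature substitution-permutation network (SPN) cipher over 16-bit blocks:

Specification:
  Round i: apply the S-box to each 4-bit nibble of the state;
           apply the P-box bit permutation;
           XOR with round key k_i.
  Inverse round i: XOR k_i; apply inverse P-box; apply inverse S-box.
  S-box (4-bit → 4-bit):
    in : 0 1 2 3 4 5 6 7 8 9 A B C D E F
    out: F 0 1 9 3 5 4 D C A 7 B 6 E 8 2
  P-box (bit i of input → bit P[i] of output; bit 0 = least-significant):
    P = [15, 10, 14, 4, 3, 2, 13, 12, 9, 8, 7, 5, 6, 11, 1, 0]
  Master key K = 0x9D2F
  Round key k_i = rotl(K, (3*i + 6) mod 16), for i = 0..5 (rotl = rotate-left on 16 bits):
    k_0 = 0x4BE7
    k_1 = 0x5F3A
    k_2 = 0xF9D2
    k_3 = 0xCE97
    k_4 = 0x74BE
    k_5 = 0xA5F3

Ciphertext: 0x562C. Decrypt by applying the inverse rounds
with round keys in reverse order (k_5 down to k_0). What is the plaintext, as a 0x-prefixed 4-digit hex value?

s_0 = ciphertext = 0x562C
s_1 = InvRound(s_0, k_5) = 0x7A07
s_2 = InvRound(s_1, k_4) = 0x9729
s_3 = InvRound(s_2, k_3) = 0xCDB8
s_4 = InvRound(s_3, k_2) = 0x5E7F
s_5 = InvRound(s_4, k_1) = 0x3FF1
s_6 = InvRound(s_5, k_0) = 0x61DD

0x61DD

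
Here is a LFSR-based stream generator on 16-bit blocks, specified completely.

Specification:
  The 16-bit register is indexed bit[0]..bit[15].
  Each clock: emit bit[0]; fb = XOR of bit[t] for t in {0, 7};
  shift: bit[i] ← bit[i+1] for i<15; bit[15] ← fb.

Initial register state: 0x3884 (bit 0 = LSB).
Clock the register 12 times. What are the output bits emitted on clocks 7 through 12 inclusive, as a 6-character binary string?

reg_0 = 0x3884
clock 1: out=0, reg = 0x9C42
clock 2: out=0, reg = 0x4E21
clock 3: out=1, reg = 0xA710
clock 4: out=0, reg = 0x5388
clock 5: out=0, reg = 0xA9C4
clock 6: out=0, reg = 0xD4E2
clock 7: out=0, reg = 0xEA71
clock 8: out=1, reg = 0xF538
clock 9: out=0, reg = 0x7A9C
clock 10: out=0, reg = 0xBD4E
clock 11: out=0, reg = 0x5EA7
clock 12: out=1, reg = 0x2F53

010001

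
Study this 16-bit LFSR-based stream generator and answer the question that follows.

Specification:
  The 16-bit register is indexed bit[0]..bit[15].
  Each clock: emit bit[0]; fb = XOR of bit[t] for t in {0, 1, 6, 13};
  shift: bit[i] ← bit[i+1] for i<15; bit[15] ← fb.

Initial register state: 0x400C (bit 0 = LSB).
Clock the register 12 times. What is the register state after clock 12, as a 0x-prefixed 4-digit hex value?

reg_0 = 0x400C
clock 1: out=0, reg = 0x2006
clock 2: out=0, reg = 0x1003
clock 3: out=1, reg = 0x0801
clock 4: out=1, reg = 0x8400
clock 5: out=0, reg = 0x4200
clock 6: out=0, reg = 0x2100
clock 7: out=0, reg = 0x9080
clock 8: out=0, reg = 0x4840
clock 9: out=0, reg = 0xA420
clock 10: out=0, reg = 0xD210
clock 11: out=0, reg = 0x6908
clock 12: out=0, reg = 0xB484

0xB484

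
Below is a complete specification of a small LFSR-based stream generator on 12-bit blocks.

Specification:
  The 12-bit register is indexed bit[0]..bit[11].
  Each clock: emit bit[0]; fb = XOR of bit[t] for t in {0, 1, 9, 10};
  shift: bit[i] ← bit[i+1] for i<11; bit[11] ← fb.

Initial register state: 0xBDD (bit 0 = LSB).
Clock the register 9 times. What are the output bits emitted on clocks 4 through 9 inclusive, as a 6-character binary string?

reg_0 = 0xBDD
clock 1: out=1, reg = 0x5EE
clock 2: out=0, reg = 0x2F7
clock 3: out=1, reg = 0x97B
clock 4: out=1, reg = 0x4BD
clock 5: out=1, reg = 0x25E
clock 6: out=0, reg = 0x12F
clock 7: out=1, reg = 0x097
clock 8: out=1, reg = 0x04B
clock 9: out=1, reg = 0x025

110111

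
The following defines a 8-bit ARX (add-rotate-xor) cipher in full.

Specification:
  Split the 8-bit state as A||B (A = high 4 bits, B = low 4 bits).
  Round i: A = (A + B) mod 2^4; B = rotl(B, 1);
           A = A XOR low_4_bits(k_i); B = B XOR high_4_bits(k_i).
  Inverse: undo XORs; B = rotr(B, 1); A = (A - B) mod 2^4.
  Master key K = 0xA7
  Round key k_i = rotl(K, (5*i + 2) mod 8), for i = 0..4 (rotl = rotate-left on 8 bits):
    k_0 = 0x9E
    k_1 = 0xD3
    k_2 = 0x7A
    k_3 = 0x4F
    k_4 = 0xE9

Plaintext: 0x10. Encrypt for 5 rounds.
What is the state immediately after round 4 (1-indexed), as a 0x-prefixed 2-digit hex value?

0x21

s_0 = plaintext = 0x10
s_1 = Round(s_0, k_0) = 0xF9
s_2 = Round(s_1, k_1) = 0xBE
s_3 = Round(s_2, k_2) = 0x3A
s_4 = Round(s_3, k_3) = 0x21
s_5 = Round(s_4, k_4) = 0xAC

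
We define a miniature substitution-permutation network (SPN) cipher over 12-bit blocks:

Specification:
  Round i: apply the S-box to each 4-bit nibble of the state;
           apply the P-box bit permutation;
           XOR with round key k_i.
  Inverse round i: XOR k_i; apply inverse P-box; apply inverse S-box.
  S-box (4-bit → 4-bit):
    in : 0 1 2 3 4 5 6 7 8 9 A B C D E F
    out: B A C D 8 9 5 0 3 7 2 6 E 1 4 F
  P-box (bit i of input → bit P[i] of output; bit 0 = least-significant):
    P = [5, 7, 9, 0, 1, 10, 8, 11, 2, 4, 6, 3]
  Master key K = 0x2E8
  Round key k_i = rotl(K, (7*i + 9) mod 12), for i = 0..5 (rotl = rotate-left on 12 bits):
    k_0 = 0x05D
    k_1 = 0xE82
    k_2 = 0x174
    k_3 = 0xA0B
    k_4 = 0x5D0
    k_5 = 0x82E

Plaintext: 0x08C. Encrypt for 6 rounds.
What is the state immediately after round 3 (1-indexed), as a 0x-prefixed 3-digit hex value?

0xC6C

s_0 = plaintext = 0x08C
s_1 = Round(s_0, k_0) = 0x6C2
s_2 = Round(s_1, k_1) = 0x1C7
s_3 = Round(s_2, k_2) = 0xC6C
s_4 = Round(s_3, k_3) = 0x9D0
s_5 = Round(s_4, k_4) = 0x527
s_6 = Round(s_5, k_5) = 0x122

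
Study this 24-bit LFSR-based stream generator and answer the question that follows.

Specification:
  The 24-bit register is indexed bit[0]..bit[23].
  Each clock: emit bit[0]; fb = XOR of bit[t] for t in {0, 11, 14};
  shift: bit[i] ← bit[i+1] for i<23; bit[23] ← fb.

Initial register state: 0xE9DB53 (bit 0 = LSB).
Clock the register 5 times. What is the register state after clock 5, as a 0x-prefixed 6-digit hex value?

0x7F4EDA

reg_0 = 0xE9DB53
clock 1: out=1, reg = 0xF4EDA9
clock 2: out=1, reg = 0xFA76D4
clock 3: out=0, reg = 0xFD3B6A
clock 4: out=0, reg = 0xFE9DB5
clock 5: out=1, reg = 0x7F4EDA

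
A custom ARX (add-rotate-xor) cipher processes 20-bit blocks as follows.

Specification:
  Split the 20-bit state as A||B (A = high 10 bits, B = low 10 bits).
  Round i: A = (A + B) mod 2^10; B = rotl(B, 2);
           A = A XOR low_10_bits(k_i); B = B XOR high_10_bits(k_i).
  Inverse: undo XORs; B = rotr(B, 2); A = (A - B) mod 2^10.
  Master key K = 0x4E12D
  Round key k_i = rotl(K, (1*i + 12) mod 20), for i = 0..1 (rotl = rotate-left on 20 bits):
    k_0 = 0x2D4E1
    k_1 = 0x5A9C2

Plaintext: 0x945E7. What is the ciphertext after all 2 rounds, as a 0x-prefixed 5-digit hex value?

0x70DC9

s_0 = plaintext = 0x945E7
s_1 = Round(s_0, k_0) = 0x36728
s_2 = Round(s_1, k_1) = 0x70DC9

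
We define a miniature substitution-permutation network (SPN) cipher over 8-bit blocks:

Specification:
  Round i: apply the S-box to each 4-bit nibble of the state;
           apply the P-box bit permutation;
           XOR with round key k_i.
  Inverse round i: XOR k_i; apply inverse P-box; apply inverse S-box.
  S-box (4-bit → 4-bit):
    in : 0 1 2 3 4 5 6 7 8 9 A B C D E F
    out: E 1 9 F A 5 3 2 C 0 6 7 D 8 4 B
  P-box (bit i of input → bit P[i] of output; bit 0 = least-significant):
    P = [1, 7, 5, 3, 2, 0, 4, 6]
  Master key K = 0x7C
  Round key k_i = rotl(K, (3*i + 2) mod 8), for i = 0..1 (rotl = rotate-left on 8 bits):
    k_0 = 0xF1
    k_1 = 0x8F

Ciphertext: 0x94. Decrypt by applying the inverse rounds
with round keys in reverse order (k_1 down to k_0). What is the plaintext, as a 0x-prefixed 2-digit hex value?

s_0 = ciphertext = 0x94
s_1 = InvRound(s_0, k_1) = 0xA2
s_2 = InvRound(s_1, k_0) = 0x01

0x01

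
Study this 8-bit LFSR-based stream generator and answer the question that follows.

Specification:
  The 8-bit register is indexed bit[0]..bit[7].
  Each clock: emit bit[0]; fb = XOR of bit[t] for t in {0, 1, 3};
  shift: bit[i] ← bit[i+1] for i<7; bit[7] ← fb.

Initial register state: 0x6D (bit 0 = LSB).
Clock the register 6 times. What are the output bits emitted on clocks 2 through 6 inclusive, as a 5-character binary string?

reg_0 = 0x6D
clock 1: out=1, reg = 0x36
clock 2: out=0, reg = 0x9B
clock 3: out=1, reg = 0xCD
clock 4: out=1, reg = 0x66
clock 5: out=0, reg = 0xB3
clock 6: out=1, reg = 0x59

01101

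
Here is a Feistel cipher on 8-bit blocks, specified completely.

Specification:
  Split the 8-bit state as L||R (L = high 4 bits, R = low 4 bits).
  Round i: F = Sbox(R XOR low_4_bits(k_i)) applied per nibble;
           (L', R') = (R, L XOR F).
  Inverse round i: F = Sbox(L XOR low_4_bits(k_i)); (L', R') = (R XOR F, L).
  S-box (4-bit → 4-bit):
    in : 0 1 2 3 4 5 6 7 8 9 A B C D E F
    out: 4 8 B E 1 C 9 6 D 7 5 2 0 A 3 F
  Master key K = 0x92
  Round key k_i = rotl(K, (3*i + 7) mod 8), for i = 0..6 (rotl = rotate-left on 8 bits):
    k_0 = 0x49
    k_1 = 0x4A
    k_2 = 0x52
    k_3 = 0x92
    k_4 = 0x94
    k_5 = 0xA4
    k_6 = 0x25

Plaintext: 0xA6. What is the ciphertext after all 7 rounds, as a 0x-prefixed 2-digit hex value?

s_0 = plaintext = 0xA6
s_1 = Round(s_0, k_0) = 0x65
s_2 = Round(s_1, k_1) = 0x59
s_3 = Round(s_2, k_2) = 0x97
s_4 = Round(s_3, k_3) = 0x75
s_5 = Round(s_4, k_4) = 0x5F
s_6 = Round(s_5, k_5) = 0xF7
s_7 = Round(s_6, k_6) = 0x74

0x74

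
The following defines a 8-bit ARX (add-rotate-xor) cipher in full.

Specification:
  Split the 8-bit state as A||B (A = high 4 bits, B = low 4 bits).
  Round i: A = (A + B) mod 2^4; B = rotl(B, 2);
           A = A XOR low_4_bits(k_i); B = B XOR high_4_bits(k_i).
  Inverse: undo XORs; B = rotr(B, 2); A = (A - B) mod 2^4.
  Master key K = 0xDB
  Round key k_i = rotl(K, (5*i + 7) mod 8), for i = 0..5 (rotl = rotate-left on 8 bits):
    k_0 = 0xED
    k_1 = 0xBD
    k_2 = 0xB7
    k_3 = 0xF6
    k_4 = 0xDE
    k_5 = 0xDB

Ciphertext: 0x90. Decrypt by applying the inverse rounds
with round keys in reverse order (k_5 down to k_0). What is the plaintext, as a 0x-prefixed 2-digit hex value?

s_0 = ciphertext = 0x90
s_1 = InvRound(s_0, k_5) = 0xB7
s_2 = InvRound(s_1, k_4) = 0xBA
s_3 = InvRound(s_2, k_3) = 0x85
s_4 = InvRound(s_3, k_2) = 0x4B
s_5 = InvRound(s_4, k_1) = 0x90
s_6 = InvRound(s_5, k_0) = 0x9B

0x9B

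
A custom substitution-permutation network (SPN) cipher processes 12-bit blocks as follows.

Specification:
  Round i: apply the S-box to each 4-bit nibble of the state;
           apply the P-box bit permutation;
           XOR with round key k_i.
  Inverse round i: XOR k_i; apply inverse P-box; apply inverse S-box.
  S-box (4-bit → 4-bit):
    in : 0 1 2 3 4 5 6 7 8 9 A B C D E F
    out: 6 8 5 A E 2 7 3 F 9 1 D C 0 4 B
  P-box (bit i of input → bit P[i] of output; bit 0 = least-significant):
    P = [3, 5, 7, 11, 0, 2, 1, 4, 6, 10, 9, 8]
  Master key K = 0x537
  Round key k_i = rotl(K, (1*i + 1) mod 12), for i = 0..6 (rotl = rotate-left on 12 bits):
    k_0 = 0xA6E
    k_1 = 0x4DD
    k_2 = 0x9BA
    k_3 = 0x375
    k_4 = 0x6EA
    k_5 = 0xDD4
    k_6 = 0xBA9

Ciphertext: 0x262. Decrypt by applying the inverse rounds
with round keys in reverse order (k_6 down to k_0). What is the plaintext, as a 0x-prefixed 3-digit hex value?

s_0 = ciphertext = 0x262
s_1 = InvRound(s_0, k_6) = 0x92B
s_2 = InvRound(s_1, k_5) = 0x786
s_3 = InvRound(s_2, k_4) = 0x957
s_4 = InvRound(s_3, k_3) = 0xEE3
s_5 = InvRound(s_4, k_2) = 0x89A
s_6 = InvRound(s_5, k_1) = 0x761
s_7 = InvRound(s_6, k_0) = 0x369

0x369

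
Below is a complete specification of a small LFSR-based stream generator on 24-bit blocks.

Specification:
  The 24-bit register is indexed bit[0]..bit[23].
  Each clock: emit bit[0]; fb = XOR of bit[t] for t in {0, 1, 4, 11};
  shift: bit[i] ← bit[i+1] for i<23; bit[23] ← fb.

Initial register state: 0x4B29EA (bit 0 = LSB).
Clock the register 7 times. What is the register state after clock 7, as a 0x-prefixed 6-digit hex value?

0xC89653

reg_0 = 0x4B29EA
clock 1: out=0, reg = 0x2594F5
clock 2: out=1, reg = 0x12CA7A
clock 3: out=0, reg = 0x89653D
clock 4: out=1, reg = 0x44B29E
clock 5: out=0, reg = 0x22594F
clock 6: out=1, reg = 0x912CA7
clock 7: out=1, reg = 0xC89653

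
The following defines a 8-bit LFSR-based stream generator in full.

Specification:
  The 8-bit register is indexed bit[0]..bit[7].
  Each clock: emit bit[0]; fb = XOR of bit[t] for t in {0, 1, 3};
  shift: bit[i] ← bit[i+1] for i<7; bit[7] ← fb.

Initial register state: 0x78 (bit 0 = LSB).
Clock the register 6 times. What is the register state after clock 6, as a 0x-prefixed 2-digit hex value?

reg_0 = 0x78
clock 1: out=0, reg = 0xBC
clock 2: out=0, reg = 0xDE
clock 3: out=0, reg = 0x6F
clock 4: out=1, reg = 0xB7
clock 5: out=1, reg = 0x5B
clock 6: out=1, reg = 0xAD

0xAD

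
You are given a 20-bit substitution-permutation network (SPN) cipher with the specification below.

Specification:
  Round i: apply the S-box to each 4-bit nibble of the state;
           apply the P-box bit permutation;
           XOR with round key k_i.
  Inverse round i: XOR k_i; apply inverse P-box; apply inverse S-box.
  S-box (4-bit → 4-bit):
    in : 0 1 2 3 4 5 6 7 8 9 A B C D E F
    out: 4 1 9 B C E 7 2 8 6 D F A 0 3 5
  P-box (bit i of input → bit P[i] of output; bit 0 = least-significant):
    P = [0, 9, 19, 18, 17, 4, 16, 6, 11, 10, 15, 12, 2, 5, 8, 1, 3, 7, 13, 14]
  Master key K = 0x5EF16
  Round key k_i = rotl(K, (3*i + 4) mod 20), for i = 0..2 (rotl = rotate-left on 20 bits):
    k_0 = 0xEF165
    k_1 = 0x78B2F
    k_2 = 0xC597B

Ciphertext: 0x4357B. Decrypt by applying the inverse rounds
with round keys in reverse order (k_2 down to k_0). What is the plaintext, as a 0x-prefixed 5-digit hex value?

s_0 = ciphertext = 0x4357B
s_1 = InvRound(s_0, k_2) = 0x4DED0
s_2 = InvRound(s_1, k_1) = 0x3BCB1
s_3 = InvRound(s_2, k_0) = 0xCFE54

0xCFE54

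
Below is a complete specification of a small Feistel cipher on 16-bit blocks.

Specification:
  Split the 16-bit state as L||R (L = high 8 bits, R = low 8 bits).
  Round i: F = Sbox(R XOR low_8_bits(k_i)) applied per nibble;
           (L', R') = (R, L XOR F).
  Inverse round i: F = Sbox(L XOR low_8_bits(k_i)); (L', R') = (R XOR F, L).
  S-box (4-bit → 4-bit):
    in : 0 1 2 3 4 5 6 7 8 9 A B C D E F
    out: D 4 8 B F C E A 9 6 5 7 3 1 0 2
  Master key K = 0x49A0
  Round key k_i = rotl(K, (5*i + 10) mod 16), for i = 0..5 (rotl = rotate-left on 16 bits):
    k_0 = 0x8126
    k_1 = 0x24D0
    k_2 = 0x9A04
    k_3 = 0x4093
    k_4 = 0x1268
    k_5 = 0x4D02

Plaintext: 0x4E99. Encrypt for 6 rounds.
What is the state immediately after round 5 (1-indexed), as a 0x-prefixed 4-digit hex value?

0xA861

s_0 = plaintext = 0x4E99
s_1 = Round(s_0, k_0) = 0x993C
s_2 = Round(s_1, k_1) = 0x3C9A
s_3 = Round(s_2, k_2) = 0x9A5C
s_4 = Round(s_3, k_3) = 0x5CA8
s_5 = Round(s_4, k_4) = 0xA861
s_6 = Round(s_5, k_5) = 0x6143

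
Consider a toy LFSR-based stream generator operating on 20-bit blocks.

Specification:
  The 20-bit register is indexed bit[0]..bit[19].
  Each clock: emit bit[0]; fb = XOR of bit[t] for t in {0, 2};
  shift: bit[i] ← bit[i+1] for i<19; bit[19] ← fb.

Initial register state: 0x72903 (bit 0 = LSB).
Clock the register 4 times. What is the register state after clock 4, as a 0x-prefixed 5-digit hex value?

reg_0 = 0x72903
clock 1: out=1, reg = 0xB9481
clock 2: out=1, reg = 0xDCA40
clock 3: out=0, reg = 0x6E520
clock 4: out=0, reg = 0x37290

0x37290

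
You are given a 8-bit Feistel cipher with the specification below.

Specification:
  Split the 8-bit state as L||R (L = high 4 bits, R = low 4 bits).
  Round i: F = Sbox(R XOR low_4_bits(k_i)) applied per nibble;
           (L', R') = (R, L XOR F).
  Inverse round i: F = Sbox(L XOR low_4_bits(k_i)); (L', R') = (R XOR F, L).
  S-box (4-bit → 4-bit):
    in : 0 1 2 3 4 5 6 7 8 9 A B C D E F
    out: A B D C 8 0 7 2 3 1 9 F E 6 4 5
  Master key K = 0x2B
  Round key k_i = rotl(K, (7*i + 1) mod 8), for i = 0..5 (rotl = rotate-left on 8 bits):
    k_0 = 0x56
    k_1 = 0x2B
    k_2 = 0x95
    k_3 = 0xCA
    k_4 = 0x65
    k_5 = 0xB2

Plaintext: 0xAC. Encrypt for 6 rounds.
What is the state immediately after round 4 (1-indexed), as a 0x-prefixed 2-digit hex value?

0xA5

s_0 = plaintext = 0xAC
s_1 = Round(s_0, k_0) = 0xC3
s_2 = Round(s_1, k_1) = 0x3F
s_3 = Round(s_2, k_2) = 0xFA
s_4 = Round(s_3, k_3) = 0xA5
s_5 = Round(s_4, k_4) = 0x50
s_6 = Round(s_5, k_5) = 0x08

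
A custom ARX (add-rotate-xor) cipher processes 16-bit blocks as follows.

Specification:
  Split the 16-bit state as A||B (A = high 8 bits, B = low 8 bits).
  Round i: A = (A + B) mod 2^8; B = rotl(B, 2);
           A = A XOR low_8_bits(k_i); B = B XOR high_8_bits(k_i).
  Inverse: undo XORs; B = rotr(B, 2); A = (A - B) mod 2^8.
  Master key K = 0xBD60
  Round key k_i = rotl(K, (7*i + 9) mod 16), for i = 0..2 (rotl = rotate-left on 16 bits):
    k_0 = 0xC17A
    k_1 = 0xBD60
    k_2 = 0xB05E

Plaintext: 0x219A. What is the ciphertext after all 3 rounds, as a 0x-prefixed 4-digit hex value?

s_0 = plaintext = 0x219A
s_1 = Round(s_0, k_0) = 0xC1AB
s_2 = Round(s_1, k_1) = 0x0C13
s_3 = Round(s_2, k_2) = 0x41FC

0x41FC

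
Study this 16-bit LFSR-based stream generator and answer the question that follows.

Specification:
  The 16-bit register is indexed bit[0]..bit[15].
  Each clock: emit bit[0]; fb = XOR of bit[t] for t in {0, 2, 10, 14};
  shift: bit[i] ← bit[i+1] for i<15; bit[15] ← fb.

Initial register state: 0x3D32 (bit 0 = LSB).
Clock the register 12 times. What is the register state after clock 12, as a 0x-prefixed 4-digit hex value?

reg_0 = 0x3D32
clock 1: out=0, reg = 0x9E99
clock 2: out=1, reg = 0x4F4C
clock 3: out=0, reg = 0xA7A6
clock 4: out=0, reg = 0x53D3
clock 5: out=1, reg = 0x29E9
clock 6: out=1, reg = 0x94F4
clock 7: out=0, reg = 0x4A7A
clock 8: out=0, reg = 0xA53D
clock 9: out=1, reg = 0xD29E
clock 10: out=0, reg = 0x694F
clock 11: out=1, reg = 0xB4A7
clock 12: out=1, reg = 0xDA53

0xDA53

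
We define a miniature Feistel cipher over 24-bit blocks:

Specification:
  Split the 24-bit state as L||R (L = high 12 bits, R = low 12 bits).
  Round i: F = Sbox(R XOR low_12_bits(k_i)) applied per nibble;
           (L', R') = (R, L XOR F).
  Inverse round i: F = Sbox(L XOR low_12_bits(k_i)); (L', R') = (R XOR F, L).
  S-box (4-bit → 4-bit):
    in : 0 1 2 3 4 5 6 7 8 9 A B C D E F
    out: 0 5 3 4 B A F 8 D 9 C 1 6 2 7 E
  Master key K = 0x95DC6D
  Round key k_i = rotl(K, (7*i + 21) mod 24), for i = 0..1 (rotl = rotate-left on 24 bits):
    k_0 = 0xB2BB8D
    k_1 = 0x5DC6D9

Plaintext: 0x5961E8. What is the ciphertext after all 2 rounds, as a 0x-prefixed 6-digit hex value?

0x96CFF2

s_0 = plaintext = 0x5961E8
s_1 = Round(s_0, k_0) = 0x1E896C
s_2 = Round(s_1, k_1) = 0x96CFF2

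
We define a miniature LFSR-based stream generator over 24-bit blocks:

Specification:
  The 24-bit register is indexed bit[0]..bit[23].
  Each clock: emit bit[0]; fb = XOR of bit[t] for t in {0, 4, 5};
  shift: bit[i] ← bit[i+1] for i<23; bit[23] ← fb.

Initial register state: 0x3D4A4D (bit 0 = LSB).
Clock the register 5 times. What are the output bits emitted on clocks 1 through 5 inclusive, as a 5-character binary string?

reg_0 = 0x3D4A4D
clock 1: out=1, reg = 0x9EA526
clock 2: out=0, reg = 0xCF5293
clock 3: out=1, reg = 0x67A949
clock 4: out=1, reg = 0xB3D4A4
clock 5: out=0, reg = 0xD9EA52

10110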